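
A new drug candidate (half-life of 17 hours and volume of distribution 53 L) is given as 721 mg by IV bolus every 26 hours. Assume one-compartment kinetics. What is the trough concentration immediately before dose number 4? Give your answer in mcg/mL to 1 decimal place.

f = (1/2)^(τ/t½) = (1/2)^(26/17) ≈ 0.3464.
C₀ = D/Vd = 721/53 ≈ 13.604 mcg/mL.
Before the 4th dose, 3 doses have been given. Superposition: Cmin = C₀·(f + f² + … + f^3).
≈ 13.604 × (0.3464 + 0.1200 + 0.0416) ≈ 13.604 × 0.5080 ≈ 6.911 mcg/mL.

6.9 mcg/mL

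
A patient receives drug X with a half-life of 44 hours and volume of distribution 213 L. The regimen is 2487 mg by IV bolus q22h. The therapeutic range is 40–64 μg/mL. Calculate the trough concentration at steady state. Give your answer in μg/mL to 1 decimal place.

28.2 μg/mL

k = ln2/t½ = ln2/44 ≈ 0.015753 h⁻¹; fraction remaining f = e^(−kτ) = e^(−0.015753×22) ≈ 0.7071.
Each bolus raises the concentration by D/Vd = 2487/213 ≈ 11.676 μg/mL.
Steady-state trough Cmin,ss = C₀·f/(1−f) ≈ 11.676 × 0.7071/0.2929 ≈ 28.187 μg/mL.
Trough 28.2 μg/mL vs MEC 40 μg/mL: subtherapeutic.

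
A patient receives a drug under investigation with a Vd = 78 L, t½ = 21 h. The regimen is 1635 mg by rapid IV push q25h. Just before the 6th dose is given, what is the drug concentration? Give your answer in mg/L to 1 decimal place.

f = (1/2)^(τ/t½) = (1/2)^(25/21) ≈ 0.4382.
C₀ = D/Vd = 1635/78 ≈ 20.962 mg/L.
Before the 6th dose, 5 doses have been given. Superposition: Cmin = C₀·(f + f² + … + f^5).
≈ 20.962 × (0.4382 + 0.1920 + 0.0841 + 0.0369 + 0.0162) ≈ 20.962 × 0.7674 ≈ 16.086 mg/L.

16.1 mg/L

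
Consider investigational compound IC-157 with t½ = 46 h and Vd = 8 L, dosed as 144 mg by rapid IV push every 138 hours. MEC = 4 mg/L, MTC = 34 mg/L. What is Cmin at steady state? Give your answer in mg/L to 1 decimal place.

τ = 138 h = 3 half-lives, so f = (1/2)^3 = 0.125.
At steady state, R = 1/(1 − 0.125) = 8/7.
Single-dose peak C₀ = D/Vd = 144/8 = 18 mg/L.
Steady-state peak Cmax,ss = C₀·R = 18 × 8/7 ≈ 20.571 mg/L.
Steady-state trough Cmin,ss = Cmax,ss·f ≈ 20.571 × 0.125 ≈ 2.571 mg/L.
Trough 2.6 mg/L vs MEC 4 mg/L: subtherapeutic.

2.6 mg/L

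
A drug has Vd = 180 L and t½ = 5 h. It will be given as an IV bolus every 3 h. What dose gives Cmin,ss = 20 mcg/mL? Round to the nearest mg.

1857 mg

τ/t½ = 3/5 ≈ 0.6, so f = (1/2)^(3/5) ≈ 0.659754.
Cmin,ss = (D/Vd)·f/(1−f), so D = Cmin,ss·Vd·(1−f)/f.
D = 20 × 180 × (1−f)/f ≈ 20 × 180 × 0.51572 ≈ 1856.59 mg.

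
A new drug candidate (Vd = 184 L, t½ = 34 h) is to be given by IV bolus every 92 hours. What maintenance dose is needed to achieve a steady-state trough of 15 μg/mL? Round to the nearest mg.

τ/t½ = 92/34 ≈ 2.7059, so f = (1/2)^(92/34) ≈ 0.153267.
Cmin,ss = (D/Vd)·f/(1−f), so D = Cmin,ss·Vd·(1−f)/f.
D = 15 × 184 × (1−f)/f ≈ 15 × 184 × 5.52456 ≈ 15247.79 mg.

15248 mg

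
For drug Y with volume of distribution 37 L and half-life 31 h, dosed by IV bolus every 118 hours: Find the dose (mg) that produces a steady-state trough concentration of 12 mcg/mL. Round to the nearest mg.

τ/t½ = 118/31 ≈ 3.8065, so f = (1/2)^(118/31) ≈ 0.071473.
Cmin,ss = (D/Vd)·f/(1−f), so D = Cmin,ss·Vd·(1−f)/f.
D = 12 × 37 × (1−f)/f ≈ 12 × 37 × 12.99130 ≈ 5768.14 mg.

5768 mg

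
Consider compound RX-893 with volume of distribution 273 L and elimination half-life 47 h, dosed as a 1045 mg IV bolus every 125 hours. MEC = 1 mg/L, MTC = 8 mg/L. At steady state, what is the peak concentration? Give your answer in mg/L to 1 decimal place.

Over one 125-h interval, 125/47 ≈ 2.6596 half-lives elapse, leaving f ≈ 0.1583 of each dose.
Accumulation ratio R = 1/(1 − f) ≈ 1/0.8417 ≈ 1.1881.
Each bolus raises the concentration by D/Vd = 1045/273 ≈ 3.828 mg/L.
Steady-state peak Cmax,ss = C₀·R ≈ 3.828 × 1.1881 ≈ 4.548 mg/L.
Peak 4.5 mg/L vs MTC 8 mg/L: below toxic threshold.

4.5 mg/L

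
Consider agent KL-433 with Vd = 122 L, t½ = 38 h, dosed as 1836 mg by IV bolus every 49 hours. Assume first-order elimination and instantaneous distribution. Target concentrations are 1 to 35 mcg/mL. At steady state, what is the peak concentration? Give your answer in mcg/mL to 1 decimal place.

25.5 mcg/mL

k = ln2/t½ = ln2/38 ≈ 0.018241 h⁻¹; fraction remaining f = e^(−kτ) = e^(−0.018241×49) ≈ 0.4091.
Accumulation ratio R = 1/(1 − f) ≈ 1/0.5909 ≈ 1.6923.
Each bolus raises the concentration by D/Vd = 1836/122 ≈ 15.049 mcg/mL.
Cmax,ss = C₀/(1 − f) ≈ 15.049/0.5909 ≈ 25.468 mcg/mL.
Peak 25.5 mcg/mL vs MTC 35 mcg/mL: below toxic threshold.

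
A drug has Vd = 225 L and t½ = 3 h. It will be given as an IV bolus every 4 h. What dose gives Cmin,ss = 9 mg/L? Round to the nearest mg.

τ/t½ = 4/3 ≈ 1.3333, so f = (1/2)^(4/3) ≈ 0.396850.
Cmin,ss = (D/Vd)·f/(1−f), so D = Cmin,ss·Vd·(1−f)/f.
D = 9 × 225 × (1−f)/f ≈ 9 × 225 × 1.51984 ≈ 3077.68 mg.

3078 mg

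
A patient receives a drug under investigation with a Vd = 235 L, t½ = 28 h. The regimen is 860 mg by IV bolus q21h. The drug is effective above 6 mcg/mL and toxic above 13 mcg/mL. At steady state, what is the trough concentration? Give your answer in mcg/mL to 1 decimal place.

5.4 mcg/mL

Over one 21-h interval, 21/28 ≈ 0.75 half-lives elapse, leaving f ≈ 0.5946 of each dose.
At steady state, accumulation factor R = 1/(1 − e^(−kτ)) ≈ 2.4667.
Single-dose peak C₀ = D/Vd = 860/235 ≈ 3.660 mcg/mL.
Cmax,ss = C₀/(1 − f) ≈ 3.660/0.4054 ≈ 9.028 mcg/mL.
One interval later, Cmin,ss = Cmax,ss·e^(−kτ) ≈ 9.028 × 0.5946 ≈ 5.368 mcg/mL.
Trough 5.4 mcg/mL vs MEC 6 mcg/mL: subtherapeutic.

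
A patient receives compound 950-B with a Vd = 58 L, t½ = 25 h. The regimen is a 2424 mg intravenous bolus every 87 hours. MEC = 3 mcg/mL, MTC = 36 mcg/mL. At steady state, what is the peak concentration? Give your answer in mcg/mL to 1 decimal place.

τ/t½ = 87/25 ≈ 3.48, so fraction remaining f = (1/2)^(87/25) ≈ 0.0896.
Accumulation ratio R = 1/(1 − f) ≈ 1/0.9104 ≈ 1.0984.
Each bolus raises the concentration by D/Vd = 2424/58 ≈ 41.793 mcg/mL.
Steady-state peak Cmax,ss = C₀·R ≈ 41.793 × 1.0984 ≈ 45.905 mcg/mL.
Peak 45.9 mcg/mL vs MTC 36 mcg/mL: exceeds toxic threshold.

45.9 mcg/mL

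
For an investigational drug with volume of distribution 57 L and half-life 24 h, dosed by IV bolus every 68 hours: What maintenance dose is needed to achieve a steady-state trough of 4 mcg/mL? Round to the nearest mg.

1397 mg

τ/t½ = 68/24 ≈ 2.8333, so f = (1/2)^(68/24) ≈ 0.140308.
Cmin,ss = (D/Vd)·f/(1−f), so D = Cmin,ss·Vd·(1−f)/f.
D = 4 × 57 × (1−f)/f ≈ 4 × 57 × 6.12718 ≈ 1397.00 mg.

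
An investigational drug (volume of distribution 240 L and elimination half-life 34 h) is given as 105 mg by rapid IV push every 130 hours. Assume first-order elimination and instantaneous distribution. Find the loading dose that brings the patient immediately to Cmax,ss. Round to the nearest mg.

113 mg

f = (1/2)^(130/34) ≈ 0.070632; accumulation ratio R = 1/(1−f) ≈ 1.07600.
Loading dose to hit Cmax,ss on first dose: D_load = D_maint·R ≈ 105 × 1.07600 ≈ 112.98 mg.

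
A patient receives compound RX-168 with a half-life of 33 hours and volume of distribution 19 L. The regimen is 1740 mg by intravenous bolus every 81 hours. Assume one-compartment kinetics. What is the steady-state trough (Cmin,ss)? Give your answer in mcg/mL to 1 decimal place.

k = ln2/t½ = ln2/33 ≈ 0.021004 h⁻¹; fraction remaining f = e^(−kτ) = e^(−0.021004×81) ≈ 0.1824.
Accumulation ratio R = 1/(1 − f) ≈ 1/0.8176 ≈ 1.2231.
Each bolus raises the concentration by D/Vd = 1740/19 ≈ 91.579 mcg/mL.
Cmax,ss = C₀/(1 − f) ≈ 91.579/0.8176 ≈ 112.010 mcg/mL.
Steady-state trough Cmin,ss = Cmax,ss·f ≈ 112.010 × 0.1824 ≈ 20.431 mcg/mL.

20.4 mcg/mL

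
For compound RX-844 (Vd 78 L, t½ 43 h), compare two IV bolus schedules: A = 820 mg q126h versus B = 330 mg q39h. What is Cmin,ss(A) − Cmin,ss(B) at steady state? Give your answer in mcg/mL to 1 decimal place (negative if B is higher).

-3.2 mcg/mL

Regimen A: f = (1/2)^(126/43) ≈ 0.1312; Cmin,ss = (820/78)·f/(1−f) ≈ 1.588 mcg/mL.
Regimen B: f = (1/2)^(39/43) ≈ 0.5333; Cmin,ss = (330/78)·f/(1−f) ≈ 4.835 mcg/mL.
Difference ≈ 1.588 − 4.835 ≈ -3.247 mcg/mL.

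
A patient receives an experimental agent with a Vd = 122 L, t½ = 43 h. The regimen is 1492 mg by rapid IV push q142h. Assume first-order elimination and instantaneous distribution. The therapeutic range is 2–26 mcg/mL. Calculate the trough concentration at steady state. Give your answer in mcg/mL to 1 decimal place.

Over one 142-h interval, 142/43 ≈ 3.3023 half-lives elapse, leaving f ≈ 0.1014 of each dose.
At steady state, accumulation factor R = 1/(1 − e^(−kτ)) ≈ 1.1128.
Single-dose peak C₀ = D/Vd = 1492/122 ≈ 12.230 mcg/mL.
Steady-state peak Cmax,ss = C₀·R ≈ 12.230 × 1.1128 ≈ 13.610 mcg/mL.
One interval later, Cmin,ss = Cmax,ss·e^(−kτ) ≈ 13.610 × 0.1014 ≈ 1.380 mcg/mL.
Trough 1.4 mcg/mL vs MEC 2 mcg/mL: subtherapeutic.

1.4 mcg/mL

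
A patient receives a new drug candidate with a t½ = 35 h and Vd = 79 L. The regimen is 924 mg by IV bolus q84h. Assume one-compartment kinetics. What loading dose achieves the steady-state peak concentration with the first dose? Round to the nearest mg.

1140 mg

f = (1/2)^(84/35) ≈ 0.189465; accumulation ratio R = 1/(1−f) ≈ 1.23375.
Loading dose to hit Cmax,ss on first dose: D_load = D_maint·R ≈ 924 × 1.23375 ≈ 1139.98 mg.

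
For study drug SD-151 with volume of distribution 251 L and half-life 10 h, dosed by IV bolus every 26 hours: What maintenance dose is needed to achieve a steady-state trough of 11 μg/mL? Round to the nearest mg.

13979 mg

τ/t½ = 26/10 ≈ 2.6, so f = (1/2)^(26/10) ≈ 0.164938.
Cmin,ss = (D/Vd)·f/(1−f), so D = Cmin,ss·Vd·(1−f)/f.
D = 11 × 251 × (1−f)/f ≈ 11 × 251 × 5.06288 ≈ 13978.61 mg.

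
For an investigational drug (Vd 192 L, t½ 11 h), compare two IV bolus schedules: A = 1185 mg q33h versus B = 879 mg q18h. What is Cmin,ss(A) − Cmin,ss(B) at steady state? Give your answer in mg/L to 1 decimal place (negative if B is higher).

Regimen A: f = (1/2)^(33/11) ≈ 0.1250; Cmin,ss = (1185/192)·f/(1−f) ≈ 0.882 mg/L.
Regimen B: f = (1/2)^(18/11) ≈ 0.3217; Cmin,ss = (879/192)·f/(1−f) ≈ 2.171 mg/L.
Difference ≈ 0.882 − 2.171 ≈ -1.289 mg/L.

-1.3 mg/L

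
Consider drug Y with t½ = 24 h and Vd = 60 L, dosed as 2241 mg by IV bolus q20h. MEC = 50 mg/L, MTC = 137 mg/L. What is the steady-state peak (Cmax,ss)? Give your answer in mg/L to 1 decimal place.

85.1 mg/L

τ/t½ = 20/24 ≈ 0.83333, so fraction remaining f = (1/2)^(20/24) ≈ 0.5612.
At steady state, accumulation factor R = 1/(1 − e^(−kτ)) ≈ 2.2789.
Each bolus raises the concentration by D/Vd = 2241/60 ≈ 37.350 mg/L.
Cmax,ss = C₀/(1 − f) ≈ 37.350/0.4388 ≈ 85.119 mg/L.
Peak 85.1 mg/L vs MTC 137 mg/L: below toxic threshold.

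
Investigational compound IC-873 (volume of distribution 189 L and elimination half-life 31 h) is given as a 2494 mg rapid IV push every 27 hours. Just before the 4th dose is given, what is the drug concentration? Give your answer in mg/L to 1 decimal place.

f = (1/2)^(τ/t½) = (1/2)^(27/31) ≈ 0.5468.
C₀ = D/Vd = 2494/189 ≈ 13.196 mg/L.
Before the 4th dose, 3 doses have been given. Superposition: Cmin = C₀·(f + f² + … + f^3).
≈ 13.196 × (0.5468 + 0.2990 + 0.1635) ≈ 13.196 × 1.0093 ≈ 13.319 mg/L.

13.3 mg/L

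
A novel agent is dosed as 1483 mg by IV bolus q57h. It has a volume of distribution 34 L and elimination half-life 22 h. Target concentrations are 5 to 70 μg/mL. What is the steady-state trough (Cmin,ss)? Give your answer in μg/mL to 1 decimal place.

Over one 57-h interval, 57/22 ≈ 2.5909 half-lives elapse, leaving f ≈ 0.1660 of each dose.
Single-dose peak C₀ = D/Vd = 1483/34 ≈ 43.618 μg/mL.
Steady-state trough Cmin,ss = C₀·f/(1−f) ≈ 43.618 × 0.1660/0.8340 ≈ 8.682 μg/mL.
Trough 8.7 μg/mL vs MEC 5 μg/mL: adequate.

8.7 μg/mL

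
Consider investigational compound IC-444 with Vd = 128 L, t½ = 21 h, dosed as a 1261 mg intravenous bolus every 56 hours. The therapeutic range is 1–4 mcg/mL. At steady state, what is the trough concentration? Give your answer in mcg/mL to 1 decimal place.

1.8 mcg/mL

k = ln2/t½ = ln2/21 ≈ 0.033007 h⁻¹; fraction remaining f = e^(−kτ) = e^(−0.033007×56) ≈ 0.1575.
Accumulation ratio R = 1/(1 − f) ≈ 1/0.8425 ≈ 1.1869.
Single-dose peak C₀ = D/Vd = 1261/128 ≈ 9.852 mcg/mL.
Cmax,ss = C₀/(1 − f) ≈ 9.852/0.8425 ≈ 11.694 mcg/mL.
Steady-state trough Cmin,ss = Cmax,ss·f ≈ 11.694 × 0.1575 ≈ 1.842 mcg/mL.
Trough 1.8 mcg/mL vs MEC 1 mcg/mL: adequate.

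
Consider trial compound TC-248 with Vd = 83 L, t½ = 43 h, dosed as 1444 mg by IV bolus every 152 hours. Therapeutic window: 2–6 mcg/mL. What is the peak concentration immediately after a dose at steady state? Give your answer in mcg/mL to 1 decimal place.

19.0 mcg/mL

τ/t½ = 152/43 ≈ 3.5349, so fraction remaining f = (1/2)^(152/43) ≈ 0.0863.
Accumulation ratio R = 1/(1 − f) ≈ 1/0.9137 ≈ 1.0945.
Each bolus raises the concentration by D/Vd = 1444/83 ≈ 17.398 mcg/mL.
Steady-state peak Cmax,ss = C₀·R ≈ 17.398 × 1.0945 ≈ 19.042 mcg/mL.
Peak 19.0 mcg/mL vs MTC 6 mcg/mL: exceeds toxic threshold.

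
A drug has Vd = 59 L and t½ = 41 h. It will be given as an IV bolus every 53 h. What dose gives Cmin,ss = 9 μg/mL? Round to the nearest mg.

770 mg

τ/t½ = 53/41 ≈ 1.2927, so f = (1/2)^(53/41) ≈ 0.408191.
Cmin,ss = (D/Vd)·f/(1−f), so D = Cmin,ss·Vd·(1−f)/f.
D = 9 × 59 × (1−f)/f ≈ 9 × 59 × 1.44983 ≈ 769.86 mg.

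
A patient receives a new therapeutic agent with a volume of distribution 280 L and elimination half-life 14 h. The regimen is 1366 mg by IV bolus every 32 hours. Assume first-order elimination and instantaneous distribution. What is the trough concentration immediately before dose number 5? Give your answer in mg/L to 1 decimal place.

1.3 mg/L

f = (1/2)^(τ/t½) = (1/2)^(32/14) ≈ 0.2051.
C₀ = D/Vd = 1366/280 ≈ 4.879 mg/L.
Before the 5th dose, 4 doses have been given. Superposition: Cmin = C₀·(f + f² + … + f^4).
≈ 4.879 × (0.2051 + 0.0421 + 0.0086 + 0.0018) ≈ 4.879 × 0.2576 ≈ 1.257 mg/L.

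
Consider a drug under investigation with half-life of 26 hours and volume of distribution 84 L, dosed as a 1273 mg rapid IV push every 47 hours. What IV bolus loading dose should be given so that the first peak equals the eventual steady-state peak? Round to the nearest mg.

f = (1/2)^(47/26) ≈ 0.285647; accumulation ratio R = 1/(1−f) ≈ 1.39987.
Loading dose to hit Cmax,ss on first dose: D_load = D_maint·R ≈ 1273 × 1.39987 ≈ 1782.03 mg.

1782 mg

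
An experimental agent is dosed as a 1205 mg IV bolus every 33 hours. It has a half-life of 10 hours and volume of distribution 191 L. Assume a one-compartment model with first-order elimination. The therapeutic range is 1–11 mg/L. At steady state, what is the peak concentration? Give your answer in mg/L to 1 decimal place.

k = ln2/t½ = ln2/10 ≈ 0.069315 h⁻¹; fraction remaining f = e^(−kτ) = e^(−0.069315×33) ≈ 0.1015.
Accumulation ratio R = 1/(1 − f) ≈ 1/0.8985 ≈ 1.1130.
Single-dose peak C₀ = D/Vd = 1205/191 ≈ 6.309 mg/L.
Cmax,ss = C₀/(1 − f) ≈ 6.309/0.8985 ≈ 7.022 mg/L.
Peak 7.0 mg/L vs MTC 11 mg/L: below toxic threshold.

7.0 mg/L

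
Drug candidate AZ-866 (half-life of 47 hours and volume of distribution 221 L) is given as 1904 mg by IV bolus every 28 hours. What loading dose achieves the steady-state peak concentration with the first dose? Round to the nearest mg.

5628 mg

f = (1/2)^(28/47) ≈ 0.661703; accumulation ratio R = 1/(1−f) ≈ 2.95598.
Loading dose to hit Cmax,ss on first dose: D_load = D_maint·R ≈ 1904 × 2.95598 ≈ 5628.19 mg.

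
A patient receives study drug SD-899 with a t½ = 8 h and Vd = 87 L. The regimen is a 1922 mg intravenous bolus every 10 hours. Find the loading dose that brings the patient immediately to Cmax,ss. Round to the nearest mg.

f = (1/2)^(10/8) ≈ 0.420448; accumulation ratio R = 1/(1−f) ≈ 1.72547.
Loading dose to hit Cmax,ss on first dose: D_load = D_maint·R ≈ 1922 × 1.72547 ≈ 3316.35 mg.

3316 mg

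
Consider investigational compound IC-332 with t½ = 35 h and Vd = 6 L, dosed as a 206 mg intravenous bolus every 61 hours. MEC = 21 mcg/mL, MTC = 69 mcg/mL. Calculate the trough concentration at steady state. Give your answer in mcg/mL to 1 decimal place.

τ/t½ = 61/35 ≈ 1.7429, so fraction remaining f = (1/2)^(61/35) ≈ 0.2988.
At steady state, accumulation factor R = 1/(1 − e^(−kτ)) ≈ 1.4261.
Single-dose peak C₀ = D/Vd = 206/6 ≈ 34.333 mcg/mL.
Cmax,ss = C₀/(1 − f) ≈ 34.333/0.7012 ≈ 48.963 mcg/mL.
Steady-state trough Cmin,ss = Cmax,ss·f ≈ 48.963 × 0.2988 ≈ 14.630 mcg/mL.
Trough 14.6 mcg/mL vs MEC 21 mcg/mL: subtherapeutic.

14.6 mcg/mL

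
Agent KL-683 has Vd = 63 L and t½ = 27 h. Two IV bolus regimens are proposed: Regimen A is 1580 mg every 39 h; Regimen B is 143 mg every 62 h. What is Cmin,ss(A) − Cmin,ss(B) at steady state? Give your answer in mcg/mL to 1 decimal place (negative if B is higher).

14.0 mcg/mL

Regimen A: f = (1/2)^(39/27) ≈ 0.3674; Cmin,ss = (1580/63)·f/(1−f) ≈ 14.566 mcg/mL.
Regimen B: f = (1/2)^(62/27) ≈ 0.2036; Cmin,ss = (143/63)·f/(1−f) ≈ 0.580 mcg/mL.
Difference ≈ 14.566 − 0.580 ≈ 13.986 mcg/mL.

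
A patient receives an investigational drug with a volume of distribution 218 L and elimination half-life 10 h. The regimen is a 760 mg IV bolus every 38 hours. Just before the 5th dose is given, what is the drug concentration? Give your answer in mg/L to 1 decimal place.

0.3 mg/L

f = (1/2)^(τ/t½) = (1/2)^(38/10) ≈ 0.0718.
C₀ = D/Vd = 760/218 ≈ 3.486 mg/L.
Before the 5th dose, 4 doses have been given. Superposition: Cmin = C₀·(f + f² + … + f^4).
≈ 3.486 × (0.0718 + 0.0052 + 0.0004 + 0.0000) ≈ 3.486 × 0.0774 ≈ 0.270 mg/L.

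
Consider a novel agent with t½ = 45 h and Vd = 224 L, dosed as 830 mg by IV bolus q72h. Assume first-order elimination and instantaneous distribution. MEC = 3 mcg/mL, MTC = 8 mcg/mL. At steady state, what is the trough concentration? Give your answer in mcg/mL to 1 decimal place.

Over one 72-h interval, 72/45 ≈ 1.6 half-lives elapse, leaving f ≈ 0.3299 of each dose.
Accumulation ratio R = 1/(1 − f) ≈ 1/0.6701 ≈ 1.4923.
Single-dose peak C₀ = D/Vd = 830/224 ≈ 3.705 mcg/mL.
Steady-state peak Cmax,ss = C₀·R ≈ 3.705 × 1.4923 ≈ 5.529 mcg/mL.
One interval later, Cmin,ss = Cmax,ss·e^(−kτ) ≈ 5.529 × 0.3299 ≈ 1.824 mcg/mL.
Trough 1.8 mcg/mL vs MEC 3 mcg/mL: subtherapeutic.

1.8 mcg/mL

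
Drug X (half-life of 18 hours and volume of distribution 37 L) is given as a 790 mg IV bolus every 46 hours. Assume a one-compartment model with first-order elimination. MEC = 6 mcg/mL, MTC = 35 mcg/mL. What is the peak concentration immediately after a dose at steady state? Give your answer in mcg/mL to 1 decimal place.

25.7 mcg/mL

τ/t½ = 46/18 ≈ 2.5556, so fraction remaining f = (1/2)^(46/18) ≈ 0.1701.
Accumulation ratio R = 1/(1 − f) ≈ 1/0.8299 ≈ 1.2050.
Single-dose peak C₀ = D/Vd = 790/37 ≈ 21.351 mcg/mL.
Steady-state peak Cmax,ss = C₀·R ≈ 21.351 × 1.2050 ≈ 25.728 mcg/mL.
Peak 25.7 mcg/mL vs MTC 35 mcg/mL: below toxic threshold.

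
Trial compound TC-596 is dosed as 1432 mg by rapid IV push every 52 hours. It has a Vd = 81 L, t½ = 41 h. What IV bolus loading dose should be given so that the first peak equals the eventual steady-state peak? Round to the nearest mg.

2448 mg

f = (1/2)^(52/41) ≈ 0.415151; accumulation ratio R = 1/(1−f) ≈ 1.70984.
Loading dose to hit Cmax,ss on first dose: D_load = D_maint·R ≈ 1432 × 1.70984 ≈ 2448.49 mg.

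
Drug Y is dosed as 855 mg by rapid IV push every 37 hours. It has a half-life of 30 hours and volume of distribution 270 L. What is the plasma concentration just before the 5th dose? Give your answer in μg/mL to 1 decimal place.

f = (1/2)^(τ/t½) = (1/2)^(37/30) ≈ 0.4253.
C₀ = D/Vd = 855/270 ≈ 3.167 μg/mL.
Before the 5th dose, 4 doses have been given. Superposition: Cmin = C₀·(f + f² + … + f^4).
≈ 3.167 × (0.4253 + 0.1809 + 0.0769 + 0.0327) ≈ 3.167 × 0.7158 ≈ 2.267 μg/mL.

2.3 μg/mL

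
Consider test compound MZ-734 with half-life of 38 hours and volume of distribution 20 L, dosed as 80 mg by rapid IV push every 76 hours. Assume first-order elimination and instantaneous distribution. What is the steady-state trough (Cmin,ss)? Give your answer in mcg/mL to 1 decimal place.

The dosing interval is 2 half-lives, so f = 2^(−2) = 0.25.
Accumulation ratio R = 1/(1 − f) = 1/0.75 = 4/3.
Single-dose peak C₀ = D/Vd = 80/20 = 4 mcg/mL.
Steady-state peak Cmax,ss = C₀·R = 4 × 4/3 ≈ 5.333 mcg/mL.
Steady-state trough Cmin,ss = Cmax,ss·f ≈ 5.333 × 0.25 ≈ 1.333 mcg/mL.

1.3 mcg/mL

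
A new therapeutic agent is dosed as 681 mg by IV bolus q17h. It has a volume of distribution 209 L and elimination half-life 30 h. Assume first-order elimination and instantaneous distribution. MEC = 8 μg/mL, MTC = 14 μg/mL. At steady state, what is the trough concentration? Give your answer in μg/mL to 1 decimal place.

τ/t½ = 17/30 ≈ 0.56667, so fraction remaining f = (1/2)^(17/30) ≈ 0.6752.
At steady state, accumulation factor R = 1/(1 − e^(−kτ)) ≈ 3.0788.
Single-dose peak C₀ = D/Vd = 681/209 ≈ 3.258 μg/mL.
Cmax,ss = C₀/(1 − f) ≈ 3.258/0.3248 ≈ 10.031 μg/mL.
One interval later, Cmin,ss = Cmax,ss·e^(−kτ) ≈ 10.031 × 0.6752 ≈ 6.773 μg/mL.
Trough 6.8 μg/mL vs MEC 8 μg/mL: subtherapeutic.

6.8 μg/mL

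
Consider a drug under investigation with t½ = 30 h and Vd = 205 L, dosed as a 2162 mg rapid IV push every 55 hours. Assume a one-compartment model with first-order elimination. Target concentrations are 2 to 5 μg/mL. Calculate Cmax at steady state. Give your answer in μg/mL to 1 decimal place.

τ/t½ = 55/30 ≈ 1.8333, so fraction remaining f = (1/2)^(55/30) ≈ 0.2806.
Accumulation ratio R = 1/(1 − f) ≈ 1/0.7194 ≈ 1.3900.
Single-dose peak C₀ = D/Vd = 2162/205 ≈ 10.546 μg/mL.
Steady-state peak Cmax,ss = C₀·R ≈ 10.546 × 1.3900 ≈ 14.659 μg/mL.
Peak 14.7 μg/mL vs MTC 5 μg/mL: exceeds toxic threshold.

14.7 μg/mL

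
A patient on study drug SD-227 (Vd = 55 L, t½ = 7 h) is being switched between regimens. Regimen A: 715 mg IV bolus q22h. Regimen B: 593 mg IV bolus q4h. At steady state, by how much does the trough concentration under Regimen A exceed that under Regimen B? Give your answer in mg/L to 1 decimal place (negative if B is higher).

-20.5 mg/L

Regimen A: f = (1/2)^(22/7) ≈ 0.1132; Cmin,ss = (715/55)·f/(1−f) ≈ 1.659 mg/L.
Regimen B: f = (1/2)^(4/7) ≈ 0.6730; Cmin,ss = (593/55)·f/(1−f) ≈ 22.190 mg/L.
Difference ≈ 1.659 − 22.190 ≈ -20.531 mg/L.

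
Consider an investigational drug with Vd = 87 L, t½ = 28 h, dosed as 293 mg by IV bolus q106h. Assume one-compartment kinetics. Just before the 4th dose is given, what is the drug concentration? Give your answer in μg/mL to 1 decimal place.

0.3 μg/mL

f = (1/2)^(τ/t½) = (1/2)^(106/28) ≈ 0.0725.
C₀ = D/Vd = 293/87 ≈ 3.368 μg/mL.
Before the 4th dose, 3 doses have been given. Superposition: Cmin = C₀·(f + f² + … + f^3).
≈ 3.368 × (0.0725 + 0.0053 + 0.0004) ≈ 3.368 × 0.0782 ≈ 0.263 μg/mL.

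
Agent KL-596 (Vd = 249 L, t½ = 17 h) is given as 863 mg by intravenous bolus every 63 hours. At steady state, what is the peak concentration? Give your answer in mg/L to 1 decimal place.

τ/t½ = 63/17 ≈ 3.7059, so fraction remaining f = (1/2)^(63/17) ≈ 0.0766.
Accumulation ratio R = 1/(1 − f) ≈ 1/0.9234 ≈ 1.0830.
Each bolus raises the concentration by D/Vd = 863/249 ≈ 3.466 mg/L.
Steady-state peak Cmax,ss = C₀·R ≈ 3.466 × 1.0830 ≈ 3.754 mg/L.

3.8 mg/L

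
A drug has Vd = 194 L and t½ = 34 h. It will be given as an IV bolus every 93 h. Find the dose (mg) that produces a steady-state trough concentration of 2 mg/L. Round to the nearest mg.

τ/t½ = 93/34 ≈ 2.7353, so f = (1/2)^(93/34) ≈ 0.150174.
Cmin,ss = (D/Vd)·f/(1−f), so D = Cmin,ss·Vd·(1−f)/f.
D = 2 × 194 × (1−f)/f ≈ 2 × 194 × 5.65894 ≈ 2195.67 mg.

2196 mg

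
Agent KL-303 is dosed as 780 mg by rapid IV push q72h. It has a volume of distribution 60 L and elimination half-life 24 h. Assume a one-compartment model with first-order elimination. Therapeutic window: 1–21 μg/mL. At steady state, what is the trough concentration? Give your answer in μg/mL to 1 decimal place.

τ = 72 h = 3 half-lives, so f = (1/2)^3 = 0.125.
At steady state, R = 1/(1 − 0.125) = 8/7.
Single-dose peak C₀ = D/Vd = 780/60 = 13 μg/mL.
Steady-state peak Cmax,ss = C₀·R = 13 × 8/7 ≈ 14.857 μg/mL.
Steady-state trough Cmin,ss = Cmax,ss·f ≈ 14.857 × 0.125 ≈ 1.857 μg/mL.
Trough 1.9 μg/mL vs MEC 1 μg/mL: adequate.

1.9 μg/mL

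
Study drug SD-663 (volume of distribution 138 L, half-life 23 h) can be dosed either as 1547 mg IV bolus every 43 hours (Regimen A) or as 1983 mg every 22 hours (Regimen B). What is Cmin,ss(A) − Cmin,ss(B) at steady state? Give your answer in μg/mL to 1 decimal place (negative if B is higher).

-11.1 μg/mL

Regimen A: f = (1/2)^(43/23) ≈ 0.2737; Cmin,ss = (1547/138)·f/(1−f) ≈ 4.224 μg/mL.
Regimen B: f = (1/2)^(22/23) ≈ 0.5153; Cmin,ss = (1983/138)·f/(1−f) ≈ 15.277 μg/mL.
Difference ≈ 4.224 − 15.277 ≈ -11.053 μg/mL.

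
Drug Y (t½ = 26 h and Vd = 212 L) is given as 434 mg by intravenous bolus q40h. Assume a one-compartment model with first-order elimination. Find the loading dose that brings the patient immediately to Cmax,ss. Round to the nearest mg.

662 mg

f = (1/2)^(40/26) ≈ 0.344252; accumulation ratio R = 1/(1−f) ≈ 1.52498.
Loading dose to hit Cmax,ss on first dose: D_load = D_maint·R ≈ 434 × 1.52498 ≈ 661.84 mg.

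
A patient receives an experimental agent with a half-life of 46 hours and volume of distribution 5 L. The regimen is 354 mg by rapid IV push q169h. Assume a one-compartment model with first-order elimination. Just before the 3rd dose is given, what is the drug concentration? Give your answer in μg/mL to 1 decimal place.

6.0 μg/mL

f = (1/2)^(τ/t½) = (1/2)^(169/46) ≈ 0.0784.
C₀ = D/Vd = 354/5 ≈ 70.800 μg/mL.
Before the 3rd dose, 2 doses have been given. Superposition: Cmin = C₀·(f + f²).
≈ 70.800 × (0.0784 + 0.0061) ≈ 70.800 × 0.0845 ≈ 5.983 μg/mL.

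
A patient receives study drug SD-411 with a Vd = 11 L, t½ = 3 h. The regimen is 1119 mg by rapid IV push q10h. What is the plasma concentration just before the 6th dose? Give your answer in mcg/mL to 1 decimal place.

f = (1/2)^(τ/t½) = (1/2)^(10/3) ≈ 0.0992.
C₀ = D/Vd = 1119/11 ≈ 101.727 mcg/mL.
Before the 6th dose, 5 doses have been given. Superposition: Cmin = C₀·(f + f² + … + f^5).
≈ 101.727 × (0.0992 + 0.0098 + 0.0010 + 0.0001 + 0.0000) ≈ 101.727 × 0.1101 ≈ 11.200 mcg/mL.

11.2 mcg/mL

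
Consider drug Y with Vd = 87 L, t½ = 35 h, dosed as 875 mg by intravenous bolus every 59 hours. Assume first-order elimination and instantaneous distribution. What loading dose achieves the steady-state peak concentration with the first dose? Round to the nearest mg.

f = (1/2)^(59/35) ≈ 0.310849; accumulation ratio R = 1/(1−f) ≈ 1.45106.
Loading dose to hit Cmax,ss on first dose: D_load = D_maint·R ≈ 875 × 1.45106 ≈ 1269.68 mg.

1270 mg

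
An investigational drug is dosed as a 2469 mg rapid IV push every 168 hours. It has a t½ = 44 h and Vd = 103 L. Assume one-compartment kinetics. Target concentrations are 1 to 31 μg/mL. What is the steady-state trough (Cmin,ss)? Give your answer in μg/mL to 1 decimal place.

1.8 μg/mL

Over one 168-h interval, 168/44 ≈ 3.8182 half-lives elapse, leaving f ≈ 0.0709 of each dose.
Single-dose peak C₀ = D/Vd = 2469/103 ≈ 23.971 μg/mL.
Steady-state trough Cmin,ss = C₀·f/(1−f) ≈ 23.971 × 0.0709/0.9291 ≈ 1.829 μg/mL.
Trough 1.8 μg/mL vs MEC 1 μg/mL: adequate.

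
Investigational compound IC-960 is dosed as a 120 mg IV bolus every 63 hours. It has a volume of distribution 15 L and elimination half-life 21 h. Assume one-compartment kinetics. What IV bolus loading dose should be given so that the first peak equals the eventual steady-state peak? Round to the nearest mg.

137 mg

f = (1/2)^(63/21) ≈ 0.125000; accumulation ratio R = 1/(1−f) ≈ 1.14286.
Loading dose to hit Cmax,ss on first dose: D_load = D_maint·R ≈ 120 × 1.14286 ≈ 137.14 mg.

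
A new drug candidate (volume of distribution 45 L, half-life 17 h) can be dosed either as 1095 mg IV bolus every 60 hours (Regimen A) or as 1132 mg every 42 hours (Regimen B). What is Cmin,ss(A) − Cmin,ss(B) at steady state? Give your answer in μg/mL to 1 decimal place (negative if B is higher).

-3.2 μg/mL

Regimen A: f = (1/2)^(60/17) ≈ 0.0866; Cmin,ss = (1095/45)·f/(1−f) ≈ 2.307 μg/mL.
Regimen B: f = (1/2)^(42/17) ≈ 0.1804; Cmin,ss = (1132/45)·f/(1−f) ≈ 5.537 μg/mL.
Difference ≈ 2.307 − 5.537 ≈ -3.230 μg/mL.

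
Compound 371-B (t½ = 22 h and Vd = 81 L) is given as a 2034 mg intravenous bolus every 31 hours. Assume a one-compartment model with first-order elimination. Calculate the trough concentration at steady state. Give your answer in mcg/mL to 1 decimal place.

15.2 mcg/mL

τ/t½ = 31/22 ≈ 1.4091, so fraction remaining f = (1/2)^(31/22) ≈ 0.3765.
At steady state, accumulation factor R = 1/(1 − e^(−kτ)) ≈ 1.6038.
Each bolus raises the concentration by D/Vd = 2034/81 ≈ 25.111 mcg/mL.
Cmax,ss = C₀/(1 − f) ≈ 25.111/0.6235 ≈ 40.274 mcg/mL.
One interval later, Cmin,ss = Cmax,ss·e^(−kτ) ≈ 40.274 × 0.3765 ≈ 15.163 mcg/mL.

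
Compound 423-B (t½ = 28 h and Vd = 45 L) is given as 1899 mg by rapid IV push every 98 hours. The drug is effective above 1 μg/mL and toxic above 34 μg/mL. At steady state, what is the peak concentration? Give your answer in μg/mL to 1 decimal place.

τ/t½ = 98/28 ≈ 3.5, so fraction remaining f = (1/2)^(98/28) ≈ 0.0884.
At steady state, accumulation factor R = 1/(1 − e^(−kτ)) ≈ 1.0970.
Single-dose peak C₀ = D/Vd = 1899/45 ≈ 42.200 μg/mL.
Steady-state peak Cmax,ss = C₀·R ≈ 42.200 × 1.0970 ≈ 46.293 μg/mL.
Peak 46.3 μg/mL vs MTC 34 μg/mL: exceeds toxic threshold.

46.3 μg/mL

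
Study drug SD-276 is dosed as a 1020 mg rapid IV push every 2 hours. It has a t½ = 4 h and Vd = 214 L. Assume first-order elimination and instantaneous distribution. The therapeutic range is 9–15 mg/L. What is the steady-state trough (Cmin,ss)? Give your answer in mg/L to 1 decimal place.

11.5 mg/L

τ/t½ = 2/4 ≈ 0.5, so fraction remaining f = (1/2)^(2/4) ≈ 0.7071.
At steady state, accumulation factor R = 1/(1 − e^(−kτ)) ≈ 3.4141.
Single-dose peak C₀ = D/Vd = 1020/214 ≈ 4.766 mg/L.
Cmax,ss = C₀/(1 − f) ≈ 4.766/0.2929 ≈ 16.272 mg/L.
Steady-state trough Cmin,ss = Cmax,ss·f ≈ 16.272 × 0.7071 ≈ 11.506 mg/L.
Trough 11.5 mg/L vs MEC 9 mg/L: adequate.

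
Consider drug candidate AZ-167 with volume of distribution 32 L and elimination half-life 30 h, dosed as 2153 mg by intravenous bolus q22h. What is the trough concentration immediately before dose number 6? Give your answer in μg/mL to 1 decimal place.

f = (1/2)^(τ/t½) = (1/2)^(22/30) ≈ 0.6015.
C₀ = D/Vd = 2153/32 ≈ 67.281 μg/mL.
Before the 6th dose, 5 doses have been given. Superposition: Cmin = C₀·(f + f² + … + f^5).
≈ 67.281 × (0.6015 + 0.3618 + 0.2176 + 0.1309 + 0.0787) ≈ 67.281 × 1.3905 ≈ 93.554 μg/mL.

93.6 μg/mL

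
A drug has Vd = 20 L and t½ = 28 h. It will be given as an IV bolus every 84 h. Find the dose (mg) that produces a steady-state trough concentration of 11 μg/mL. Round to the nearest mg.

τ/t½ = 84/28 ≈ 3, so f = (1/2)^(84/28) ≈ 0.125000.
Cmin,ss = (D/Vd)·f/(1−f), so D = Cmin,ss·Vd·(1−f)/f.
D = 11 × 20 × (1−f)/f ≈ 11 × 20 × 7.00000 ≈ 1540.00 mg.

1540 mg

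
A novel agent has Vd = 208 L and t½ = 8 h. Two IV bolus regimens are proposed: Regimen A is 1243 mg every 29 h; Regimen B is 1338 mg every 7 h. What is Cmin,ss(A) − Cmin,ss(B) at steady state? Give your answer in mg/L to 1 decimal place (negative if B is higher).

-7.2 mg/L

Regimen A: f = (1/2)^(29/8) ≈ 0.0811; Cmin,ss = (1243/208)·f/(1−f) ≈ 0.527 mg/L.
Regimen B: f = (1/2)^(7/8) ≈ 0.5453; Cmin,ss = (1338/208)·f/(1−f) ≈ 7.714 mg/L.
Difference ≈ 0.527 − 7.714 ≈ -7.187 mg/L.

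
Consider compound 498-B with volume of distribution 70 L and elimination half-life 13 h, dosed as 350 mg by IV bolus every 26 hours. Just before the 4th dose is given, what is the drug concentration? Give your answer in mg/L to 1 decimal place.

f = (1/2)^(τ/t½) = (1/2)^(26/13) ≈ 0.2500.
C₀ = D/Vd = 350/70 ≈ 5.000 mg/L.
Before the 4th dose, 3 doses have been given. Superposition: Cmin = C₀·(f + f² + … + f^3).
≈ 5.000 × (0.2500 + 0.0625 + 0.0156) ≈ 5.000 × 0.3281 ≈ 1.641 mg/L.

1.6 mg/L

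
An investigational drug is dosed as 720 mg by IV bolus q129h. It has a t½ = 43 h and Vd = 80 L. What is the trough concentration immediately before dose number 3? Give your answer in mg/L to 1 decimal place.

f = (1/2)^(τ/t½) = (1/2)^(129/43) ≈ 0.1250.
C₀ = D/Vd = 720/80 ≈ 9.000 mg/L.
Before the 3rd dose, 2 doses have been given. Superposition: Cmin = C₀·(f + f²).
≈ 9.000 × (0.1250 + 0.0156) ≈ 9.000 × 0.1406 ≈ 1.265 mg/L.

1.3 mg/L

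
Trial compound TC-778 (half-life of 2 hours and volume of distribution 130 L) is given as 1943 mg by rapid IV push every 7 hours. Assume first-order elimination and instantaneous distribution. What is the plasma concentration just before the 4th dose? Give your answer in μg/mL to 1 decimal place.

1.4 μg/mL

f = (1/2)^(τ/t½) = (1/2)^(7/2) ≈ 0.0884.
C₀ = D/Vd = 1943/130 ≈ 14.946 μg/mL.
Before the 4th dose, 3 doses have been given. Superposition: Cmin = C₀·(f + f² + … + f^3).
≈ 14.946 × (0.0884 + 0.0078 + 0.0007) ≈ 14.946 × 0.0969 ≈ 1.448 μg/mL.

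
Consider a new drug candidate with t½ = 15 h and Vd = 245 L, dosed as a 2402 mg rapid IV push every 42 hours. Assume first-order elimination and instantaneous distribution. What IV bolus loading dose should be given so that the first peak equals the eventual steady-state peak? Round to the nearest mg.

f = (1/2)^(42/15) ≈ 0.143587; accumulation ratio R = 1/(1−f) ≈ 1.16766.
Loading dose to hit Cmax,ss on first dose: D_load = D_maint·R ≈ 2402 × 1.16766 ≈ 2804.72 mg.

2805 mg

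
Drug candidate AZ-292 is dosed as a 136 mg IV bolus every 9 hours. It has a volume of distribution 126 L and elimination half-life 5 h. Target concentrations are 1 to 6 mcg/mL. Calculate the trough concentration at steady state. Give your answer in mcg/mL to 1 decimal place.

k = ln2/t½ = ln2/5 ≈ 0.138629 h⁻¹; fraction remaining f = e^(−kτ) = e^(−0.138629×9) ≈ 0.2872.
Each bolus raises the concentration by D/Vd = 136/126 ≈ 1.079 mcg/mL.
Steady-state trough Cmin,ss = C₀·f/(1−f) ≈ 1.079 × 0.2872/0.7128 ≈ 0.435 mcg/mL.
Trough 0.4 mcg/mL vs MEC 1 mcg/mL: subtherapeutic.

0.4 mcg/mL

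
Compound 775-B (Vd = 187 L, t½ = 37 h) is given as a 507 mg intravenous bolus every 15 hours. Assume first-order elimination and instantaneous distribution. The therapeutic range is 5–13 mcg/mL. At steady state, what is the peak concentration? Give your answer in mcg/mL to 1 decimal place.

11.1 mcg/mL

k = ln2/t½ = ln2/37 ≈ 0.018734 h⁻¹; fraction remaining f = e^(−kτ) = e^(−0.018734×15) ≈ 0.7550.
At steady state, accumulation factor R = 1/(1 − e^(−kτ)) ≈ 4.0816.
Each bolus raises the concentration by D/Vd = 507/187 ≈ 2.711 mcg/mL.
Cmax,ss = C₀/(1 − f) ≈ 2.711/0.2450 ≈ 11.065 mcg/mL.
Peak 11.1 mcg/mL vs MTC 13 mcg/mL: below toxic threshold.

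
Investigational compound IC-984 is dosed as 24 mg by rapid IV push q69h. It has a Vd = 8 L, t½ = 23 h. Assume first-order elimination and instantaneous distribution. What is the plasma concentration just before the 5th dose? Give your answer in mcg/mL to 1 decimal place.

0.4 mcg/mL

f = (1/2)^(τ/t½) = (1/2)^(69/23) ≈ 0.1250.
C₀ = D/Vd = 24/8 ≈ 3.000 mcg/mL.
Before the 5th dose, 4 doses have been given. Superposition: Cmin = C₀·(f + f² + … + f^4).
≈ 3.000 × (0.1250 + 0.0156 + 0.0020 + 0.0002) ≈ 3.000 × 0.1428 ≈ 0.428 mcg/mL.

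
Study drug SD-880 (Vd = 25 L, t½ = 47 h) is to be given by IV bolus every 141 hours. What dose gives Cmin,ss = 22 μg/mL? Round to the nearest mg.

τ/t½ = 141/47 ≈ 3, so f = (1/2)^(141/47) ≈ 0.125000.
Cmin,ss = (D/Vd)·f/(1−f), so D = Cmin,ss·Vd·(1−f)/f.
D = 22 × 25 × (1−f)/f ≈ 22 × 25 × 7.00000 ≈ 3850.00 mg.

3850 mg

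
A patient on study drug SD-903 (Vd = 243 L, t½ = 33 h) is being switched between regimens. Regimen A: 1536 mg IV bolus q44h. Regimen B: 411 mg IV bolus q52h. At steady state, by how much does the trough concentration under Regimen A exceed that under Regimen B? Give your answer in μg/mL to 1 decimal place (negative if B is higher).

3.3 μg/mL

Regimen A: f = (1/2)^(44/33) ≈ 0.3969; Cmin,ss = (1536/243)·f/(1−f) ≈ 4.160 μg/mL.
Regimen B: f = (1/2)^(52/33) ≈ 0.3355; Cmin,ss = (411/243)·f/(1−f) ≈ 0.854 μg/mL.
Difference ≈ 4.160 − 0.854 ≈ 3.306 μg/mL.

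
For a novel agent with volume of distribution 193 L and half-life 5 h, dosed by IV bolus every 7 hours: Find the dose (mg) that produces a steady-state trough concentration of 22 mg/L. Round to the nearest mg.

τ/t½ = 7/5 ≈ 1.4, so f = (1/2)^(7/5) ≈ 0.378929.
Cmin,ss = (D/Vd)·f/(1−f), so D = Cmin,ss·Vd·(1−f)/f.
D = 22 × 193 × (1−f)/f ≈ 22 × 193 × 1.63902 ≈ 6959.28 mg.

6959 mg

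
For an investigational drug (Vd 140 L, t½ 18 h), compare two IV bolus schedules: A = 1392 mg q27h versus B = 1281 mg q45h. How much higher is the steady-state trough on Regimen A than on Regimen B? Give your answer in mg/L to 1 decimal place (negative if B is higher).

3.5 mg/L

Regimen A: f = (1/2)^(27/18) ≈ 0.3536; Cmin,ss = (1392/140)·f/(1−f) ≈ 5.439 mg/L.
Regimen B: f = (1/2)^(45/18) ≈ 0.1768; Cmin,ss = (1281/140)·f/(1−f) ≈ 1.965 mg/L.
Difference ≈ 5.439 − 1.965 ≈ 3.474 mg/L.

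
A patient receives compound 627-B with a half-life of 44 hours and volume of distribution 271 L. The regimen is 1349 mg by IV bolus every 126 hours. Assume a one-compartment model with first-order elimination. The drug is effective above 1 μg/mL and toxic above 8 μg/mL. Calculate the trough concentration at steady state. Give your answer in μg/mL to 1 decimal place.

τ/t½ = 126/44 ≈ 2.8636, so fraction remaining f = (1/2)^(126/44) ≈ 0.1374.
Accumulation ratio R = 1/(1 − f) ≈ 1/0.8626 ≈ 1.1593.
Single-dose peak C₀ = D/Vd = 1349/271 ≈ 4.978 μg/mL.
Cmax,ss = C₀/(1 − f) ≈ 4.978/0.8626 ≈ 5.771 μg/mL.
Steady-state trough Cmin,ss = Cmax,ss·f ≈ 5.771 × 0.1374 ≈ 0.793 μg/mL.
Trough 0.8 μg/mL vs MEC 1 μg/mL: subtherapeutic.

0.8 μg/mL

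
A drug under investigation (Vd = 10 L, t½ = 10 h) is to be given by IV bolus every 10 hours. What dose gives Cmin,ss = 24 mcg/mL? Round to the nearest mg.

τ/t½ = 10/10 ≈ 1, so f = (1/2)^(10/10) ≈ 0.500000.
Cmin,ss = (D/Vd)·f/(1−f), so D = Cmin,ss·Vd·(1−f)/f.
D = 24 × 10 × (1−f)/f ≈ 24 × 10 × 1.00000 ≈ 240.00 mg.

240 mg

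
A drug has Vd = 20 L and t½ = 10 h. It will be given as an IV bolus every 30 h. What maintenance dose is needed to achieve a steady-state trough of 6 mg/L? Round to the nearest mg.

τ/t½ = 30/10 ≈ 3, so f = (1/2)^(30/10) ≈ 0.125000.
Cmin,ss = (D/Vd)·f/(1−f), so D = Cmin,ss·Vd·(1−f)/f.
D = 6 × 20 × (1−f)/f ≈ 6 × 20 × 7.00000 ≈ 840.00 mg.

840 mg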